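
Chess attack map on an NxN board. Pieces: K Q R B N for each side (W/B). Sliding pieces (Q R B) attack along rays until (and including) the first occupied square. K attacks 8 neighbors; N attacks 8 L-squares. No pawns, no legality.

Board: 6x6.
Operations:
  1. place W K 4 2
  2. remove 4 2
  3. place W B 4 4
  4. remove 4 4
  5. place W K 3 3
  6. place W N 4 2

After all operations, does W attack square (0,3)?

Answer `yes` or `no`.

Op 1: place WK@(4,2)
Op 2: remove (4,2)
Op 3: place WB@(4,4)
Op 4: remove (4,4)
Op 5: place WK@(3,3)
Op 6: place WN@(4,2)
Per-piece attacks for W:
  WK@(3,3): attacks (3,4) (3,2) (4,3) (2,3) (4,4) (4,2) (2,4) (2,2)
  WN@(4,2): attacks (5,4) (3,4) (2,3) (5,0) (3,0) (2,1)
W attacks (0,3): no

Answer: no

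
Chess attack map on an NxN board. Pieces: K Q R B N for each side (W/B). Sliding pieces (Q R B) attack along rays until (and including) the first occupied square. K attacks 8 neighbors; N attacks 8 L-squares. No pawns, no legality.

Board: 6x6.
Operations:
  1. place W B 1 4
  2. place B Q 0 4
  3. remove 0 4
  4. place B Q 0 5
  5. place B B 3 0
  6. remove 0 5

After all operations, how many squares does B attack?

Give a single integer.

Answer: 5

Derivation:
Op 1: place WB@(1,4)
Op 2: place BQ@(0,4)
Op 3: remove (0,4)
Op 4: place BQ@(0,5)
Op 5: place BB@(3,0)
Op 6: remove (0,5)
Per-piece attacks for B:
  BB@(3,0): attacks (4,1) (5,2) (2,1) (1,2) (0,3)
Union (5 distinct): (0,3) (1,2) (2,1) (4,1) (5,2)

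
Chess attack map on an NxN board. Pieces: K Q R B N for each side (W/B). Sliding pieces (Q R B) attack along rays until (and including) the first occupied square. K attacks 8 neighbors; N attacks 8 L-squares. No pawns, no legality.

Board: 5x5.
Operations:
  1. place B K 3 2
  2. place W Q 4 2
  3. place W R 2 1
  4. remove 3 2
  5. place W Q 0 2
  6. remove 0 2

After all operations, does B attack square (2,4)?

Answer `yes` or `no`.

Op 1: place BK@(3,2)
Op 2: place WQ@(4,2)
Op 3: place WR@(2,1)
Op 4: remove (3,2)
Op 5: place WQ@(0,2)
Op 6: remove (0,2)
Per-piece attacks for B:
B attacks (2,4): no

Answer: no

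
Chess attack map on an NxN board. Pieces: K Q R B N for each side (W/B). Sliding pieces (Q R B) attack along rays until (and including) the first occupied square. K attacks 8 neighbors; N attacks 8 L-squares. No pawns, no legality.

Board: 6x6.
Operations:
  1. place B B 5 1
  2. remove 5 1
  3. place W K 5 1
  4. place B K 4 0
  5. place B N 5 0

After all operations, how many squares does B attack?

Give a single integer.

Op 1: place BB@(5,1)
Op 2: remove (5,1)
Op 3: place WK@(5,1)
Op 4: place BK@(4,0)
Op 5: place BN@(5,0)
Per-piece attacks for B:
  BK@(4,0): attacks (4,1) (5,0) (3,0) (5,1) (3,1)
  BN@(5,0): attacks (4,2) (3,1)
Union (6 distinct): (3,0) (3,1) (4,1) (4,2) (5,0) (5,1)

Answer: 6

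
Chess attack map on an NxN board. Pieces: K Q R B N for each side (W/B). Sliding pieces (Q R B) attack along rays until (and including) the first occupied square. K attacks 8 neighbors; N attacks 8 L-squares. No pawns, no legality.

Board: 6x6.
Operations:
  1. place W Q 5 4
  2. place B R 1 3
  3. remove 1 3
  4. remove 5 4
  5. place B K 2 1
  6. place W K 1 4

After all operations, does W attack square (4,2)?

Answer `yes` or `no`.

Answer: no

Derivation:
Op 1: place WQ@(5,4)
Op 2: place BR@(1,3)
Op 3: remove (1,3)
Op 4: remove (5,4)
Op 5: place BK@(2,1)
Op 6: place WK@(1,4)
Per-piece attacks for W:
  WK@(1,4): attacks (1,5) (1,3) (2,4) (0,4) (2,5) (2,3) (0,5) (0,3)
W attacks (4,2): no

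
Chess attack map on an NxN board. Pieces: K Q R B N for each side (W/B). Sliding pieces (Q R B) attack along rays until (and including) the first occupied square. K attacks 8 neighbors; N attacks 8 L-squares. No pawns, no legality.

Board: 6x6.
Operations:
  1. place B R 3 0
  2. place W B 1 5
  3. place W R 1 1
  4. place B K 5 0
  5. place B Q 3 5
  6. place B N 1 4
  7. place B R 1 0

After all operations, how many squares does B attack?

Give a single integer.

Answer: 24

Derivation:
Op 1: place BR@(3,0)
Op 2: place WB@(1,5)
Op 3: place WR@(1,1)
Op 4: place BK@(5,0)
Op 5: place BQ@(3,5)
Op 6: place BN@(1,4)
Op 7: place BR@(1,0)
Per-piece attacks for B:
  BR@(1,0): attacks (1,1) (2,0) (3,0) (0,0) [ray(0,1) blocked at (1,1); ray(1,0) blocked at (3,0)]
  BN@(1,4): attacks (3,5) (2,2) (3,3) (0,2)
  BR@(3,0): attacks (3,1) (3,2) (3,3) (3,4) (3,5) (4,0) (5,0) (2,0) (1,0) [ray(0,1) blocked at (3,5); ray(1,0) blocked at (5,0); ray(-1,0) blocked at (1,0)]
  BQ@(3,5): attacks (3,4) (3,3) (3,2) (3,1) (3,0) (4,5) (5,5) (2,5) (1,5) (4,4) (5,3) (2,4) (1,3) (0,2) [ray(0,-1) blocked at (3,0); ray(-1,0) blocked at (1,5)]
  BK@(5,0): attacks (5,1) (4,0) (4,1)
Union (24 distinct): (0,0) (0,2) (1,0) (1,1) (1,3) (1,5) (2,0) (2,2) (2,4) (2,5) (3,0) (3,1) (3,2) (3,3) (3,4) (3,5) (4,0) (4,1) (4,4) (4,5) (5,0) (5,1) (5,3) (5,5)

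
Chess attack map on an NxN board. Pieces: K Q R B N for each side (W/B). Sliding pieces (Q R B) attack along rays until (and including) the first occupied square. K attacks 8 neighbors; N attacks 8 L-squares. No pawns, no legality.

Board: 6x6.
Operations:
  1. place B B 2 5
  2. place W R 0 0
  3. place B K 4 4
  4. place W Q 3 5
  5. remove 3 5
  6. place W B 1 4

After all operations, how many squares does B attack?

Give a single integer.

Op 1: place BB@(2,5)
Op 2: place WR@(0,0)
Op 3: place BK@(4,4)
Op 4: place WQ@(3,5)
Op 5: remove (3,5)
Op 6: place WB@(1,4)
Per-piece attacks for B:
  BB@(2,5): attacks (3,4) (4,3) (5,2) (1,4) [ray(-1,-1) blocked at (1,4)]
  BK@(4,4): attacks (4,5) (4,3) (5,4) (3,4) (5,5) (5,3) (3,5) (3,3)
Union (10 distinct): (1,4) (3,3) (3,4) (3,5) (4,3) (4,5) (5,2) (5,3) (5,4) (5,5)

Answer: 10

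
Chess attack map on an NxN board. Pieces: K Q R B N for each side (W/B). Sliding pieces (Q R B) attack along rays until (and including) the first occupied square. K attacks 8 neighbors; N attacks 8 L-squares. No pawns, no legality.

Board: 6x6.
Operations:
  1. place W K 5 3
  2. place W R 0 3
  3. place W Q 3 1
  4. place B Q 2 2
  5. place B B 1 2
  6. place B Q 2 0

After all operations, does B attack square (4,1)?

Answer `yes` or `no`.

Op 1: place WK@(5,3)
Op 2: place WR@(0,3)
Op 3: place WQ@(3,1)
Op 4: place BQ@(2,2)
Op 5: place BB@(1,2)
Op 6: place BQ@(2,0)
Per-piece attacks for B:
  BB@(1,2): attacks (2,3) (3,4) (4,5) (2,1) (3,0) (0,3) (0,1) [ray(-1,1) blocked at (0,3)]
  BQ@(2,0): attacks (2,1) (2,2) (3,0) (4,0) (5,0) (1,0) (0,0) (3,1) (1,1) (0,2) [ray(0,1) blocked at (2,2); ray(1,1) blocked at (3,1)]
  BQ@(2,2): attacks (2,3) (2,4) (2,5) (2,1) (2,0) (3,2) (4,2) (5,2) (1,2) (3,3) (4,4) (5,5) (3,1) (1,3) (0,4) (1,1) (0,0) [ray(0,-1) blocked at (2,0); ray(-1,0) blocked at (1,2); ray(1,-1) blocked at (3,1)]
B attacks (4,1): no

Answer: no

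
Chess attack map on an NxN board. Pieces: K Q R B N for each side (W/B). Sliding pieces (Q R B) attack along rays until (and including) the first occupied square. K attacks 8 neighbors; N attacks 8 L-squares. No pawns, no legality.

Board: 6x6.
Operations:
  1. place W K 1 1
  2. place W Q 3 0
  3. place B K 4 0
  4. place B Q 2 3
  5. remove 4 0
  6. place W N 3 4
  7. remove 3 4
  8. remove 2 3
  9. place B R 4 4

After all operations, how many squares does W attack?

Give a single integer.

Op 1: place WK@(1,1)
Op 2: place WQ@(3,0)
Op 3: place BK@(4,0)
Op 4: place BQ@(2,3)
Op 5: remove (4,0)
Op 6: place WN@(3,4)
Op 7: remove (3,4)
Op 8: remove (2,3)
Op 9: place BR@(4,4)
Per-piece attacks for W:
  WK@(1,1): attacks (1,2) (1,0) (2,1) (0,1) (2,2) (2,0) (0,2) (0,0)
  WQ@(3,0): attacks (3,1) (3,2) (3,3) (3,4) (3,5) (4,0) (5,0) (2,0) (1,0) (0,0) (4,1) (5,2) (2,1) (1,2) (0,3)
Union (18 distinct): (0,0) (0,1) (0,2) (0,3) (1,0) (1,2) (2,0) (2,1) (2,2) (3,1) (3,2) (3,3) (3,4) (3,5) (4,0) (4,1) (5,0) (5,2)

Answer: 18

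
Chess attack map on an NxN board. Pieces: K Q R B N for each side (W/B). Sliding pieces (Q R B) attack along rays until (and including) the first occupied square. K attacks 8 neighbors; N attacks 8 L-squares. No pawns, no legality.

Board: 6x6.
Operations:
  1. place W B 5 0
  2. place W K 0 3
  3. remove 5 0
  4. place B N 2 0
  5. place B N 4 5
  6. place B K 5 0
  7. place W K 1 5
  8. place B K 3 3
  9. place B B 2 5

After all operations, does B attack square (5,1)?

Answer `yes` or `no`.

Answer: yes

Derivation:
Op 1: place WB@(5,0)
Op 2: place WK@(0,3)
Op 3: remove (5,0)
Op 4: place BN@(2,0)
Op 5: place BN@(4,5)
Op 6: place BK@(5,0)
Op 7: place WK@(1,5)
Op 8: place BK@(3,3)
Op 9: place BB@(2,5)
Per-piece attacks for B:
  BN@(2,0): attacks (3,2) (4,1) (1,2) (0,1)
  BB@(2,5): attacks (3,4) (4,3) (5,2) (1,4) (0,3) [ray(-1,-1) blocked at (0,3)]
  BK@(3,3): attacks (3,4) (3,2) (4,3) (2,3) (4,4) (4,2) (2,4) (2,2)
  BN@(4,5): attacks (5,3) (3,3) (2,4)
  BK@(5,0): attacks (5,1) (4,0) (4,1)
B attacks (5,1): yes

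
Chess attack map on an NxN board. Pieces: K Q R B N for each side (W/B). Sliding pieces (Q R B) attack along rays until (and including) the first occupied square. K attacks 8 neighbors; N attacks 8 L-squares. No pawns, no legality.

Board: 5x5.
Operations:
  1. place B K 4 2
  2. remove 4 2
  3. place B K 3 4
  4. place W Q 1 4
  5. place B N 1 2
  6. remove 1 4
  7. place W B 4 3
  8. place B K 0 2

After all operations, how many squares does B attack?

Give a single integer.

Answer: 14

Derivation:
Op 1: place BK@(4,2)
Op 2: remove (4,2)
Op 3: place BK@(3,4)
Op 4: place WQ@(1,4)
Op 5: place BN@(1,2)
Op 6: remove (1,4)
Op 7: place WB@(4,3)
Op 8: place BK@(0,2)
Per-piece attacks for B:
  BK@(0,2): attacks (0,3) (0,1) (1,2) (1,3) (1,1)
  BN@(1,2): attacks (2,4) (3,3) (0,4) (2,0) (3,1) (0,0)
  BK@(3,4): attacks (3,3) (4,4) (2,4) (4,3) (2,3)
Union (14 distinct): (0,0) (0,1) (0,3) (0,4) (1,1) (1,2) (1,3) (2,0) (2,3) (2,4) (3,1) (3,3) (4,3) (4,4)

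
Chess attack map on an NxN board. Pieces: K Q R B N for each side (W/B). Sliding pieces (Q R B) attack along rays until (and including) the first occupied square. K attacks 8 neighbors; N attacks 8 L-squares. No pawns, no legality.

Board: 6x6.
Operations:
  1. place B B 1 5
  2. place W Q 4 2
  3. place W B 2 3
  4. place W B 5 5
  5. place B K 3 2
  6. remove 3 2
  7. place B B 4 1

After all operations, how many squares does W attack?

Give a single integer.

Answer: 22

Derivation:
Op 1: place BB@(1,5)
Op 2: place WQ@(4,2)
Op 3: place WB@(2,3)
Op 4: place WB@(5,5)
Op 5: place BK@(3,2)
Op 6: remove (3,2)
Op 7: place BB@(4,1)
Per-piece attacks for W:
  WB@(2,3): attacks (3,4) (4,5) (3,2) (4,1) (1,4) (0,5) (1,2) (0,1) [ray(1,-1) blocked at (4,1)]
  WQ@(4,2): attacks (4,3) (4,4) (4,5) (4,1) (5,2) (3,2) (2,2) (1,2) (0,2) (5,3) (5,1) (3,3) (2,4) (1,5) (3,1) (2,0) [ray(0,-1) blocked at (4,1); ray(-1,1) blocked at (1,5)]
  WB@(5,5): attacks (4,4) (3,3) (2,2) (1,1) (0,0)
Union (22 distinct): (0,0) (0,1) (0,2) (0,5) (1,1) (1,2) (1,4) (1,5) (2,0) (2,2) (2,4) (3,1) (3,2) (3,3) (3,4) (4,1) (4,3) (4,4) (4,5) (5,1) (5,2) (5,3)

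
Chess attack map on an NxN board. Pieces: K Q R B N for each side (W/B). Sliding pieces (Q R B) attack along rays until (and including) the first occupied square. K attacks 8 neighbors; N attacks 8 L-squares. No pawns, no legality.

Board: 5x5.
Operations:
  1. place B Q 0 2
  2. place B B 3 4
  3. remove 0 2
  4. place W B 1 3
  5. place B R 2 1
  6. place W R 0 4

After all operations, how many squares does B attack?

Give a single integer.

Op 1: place BQ@(0,2)
Op 2: place BB@(3,4)
Op 3: remove (0,2)
Op 4: place WB@(1,3)
Op 5: place BR@(2,1)
Op 6: place WR@(0,4)
Per-piece attacks for B:
  BR@(2,1): attacks (2,2) (2,3) (2,4) (2,0) (3,1) (4,1) (1,1) (0,1)
  BB@(3,4): attacks (4,3) (2,3) (1,2) (0,1)
Union (10 distinct): (0,1) (1,1) (1,2) (2,0) (2,2) (2,3) (2,4) (3,1) (4,1) (4,3)

Answer: 10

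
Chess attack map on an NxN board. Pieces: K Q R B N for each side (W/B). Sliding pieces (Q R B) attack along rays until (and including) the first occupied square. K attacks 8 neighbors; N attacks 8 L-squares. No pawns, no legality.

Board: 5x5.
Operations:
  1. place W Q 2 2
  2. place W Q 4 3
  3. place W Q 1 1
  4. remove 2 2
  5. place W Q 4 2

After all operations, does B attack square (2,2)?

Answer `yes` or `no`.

Op 1: place WQ@(2,2)
Op 2: place WQ@(4,3)
Op 3: place WQ@(1,1)
Op 4: remove (2,2)
Op 5: place WQ@(4,2)
Per-piece attacks for B:
B attacks (2,2): no

Answer: no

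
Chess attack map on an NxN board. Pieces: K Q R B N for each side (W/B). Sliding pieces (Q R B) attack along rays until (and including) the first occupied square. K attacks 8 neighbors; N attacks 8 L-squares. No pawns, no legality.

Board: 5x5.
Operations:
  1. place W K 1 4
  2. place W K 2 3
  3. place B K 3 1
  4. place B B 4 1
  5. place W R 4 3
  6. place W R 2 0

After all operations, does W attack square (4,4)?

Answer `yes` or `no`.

Op 1: place WK@(1,4)
Op 2: place WK@(2,3)
Op 3: place BK@(3,1)
Op 4: place BB@(4,1)
Op 5: place WR@(4,3)
Op 6: place WR@(2,0)
Per-piece attacks for W:
  WK@(1,4): attacks (1,3) (2,4) (0,4) (2,3) (0,3)
  WR@(2,0): attacks (2,1) (2,2) (2,3) (3,0) (4,0) (1,0) (0,0) [ray(0,1) blocked at (2,3)]
  WK@(2,3): attacks (2,4) (2,2) (3,3) (1,3) (3,4) (3,2) (1,4) (1,2)
  WR@(4,3): attacks (4,4) (4,2) (4,1) (3,3) (2,3) [ray(0,-1) blocked at (4,1); ray(-1,0) blocked at (2,3)]
W attacks (4,4): yes

Answer: yes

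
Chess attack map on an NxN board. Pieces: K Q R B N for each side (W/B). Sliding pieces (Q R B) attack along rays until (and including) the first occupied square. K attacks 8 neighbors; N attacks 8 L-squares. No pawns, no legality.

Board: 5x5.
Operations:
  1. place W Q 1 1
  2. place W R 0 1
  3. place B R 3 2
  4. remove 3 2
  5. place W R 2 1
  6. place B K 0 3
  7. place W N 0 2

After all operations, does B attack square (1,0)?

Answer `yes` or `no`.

Op 1: place WQ@(1,1)
Op 2: place WR@(0,1)
Op 3: place BR@(3,2)
Op 4: remove (3,2)
Op 5: place WR@(2,1)
Op 6: place BK@(0,3)
Op 7: place WN@(0,2)
Per-piece attacks for B:
  BK@(0,3): attacks (0,4) (0,2) (1,3) (1,4) (1,2)
B attacks (1,0): no

Answer: no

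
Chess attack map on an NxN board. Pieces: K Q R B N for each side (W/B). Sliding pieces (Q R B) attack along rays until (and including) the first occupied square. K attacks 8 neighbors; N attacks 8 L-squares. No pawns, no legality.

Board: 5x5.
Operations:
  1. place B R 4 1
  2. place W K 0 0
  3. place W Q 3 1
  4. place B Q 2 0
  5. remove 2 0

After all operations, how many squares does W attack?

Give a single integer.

Op 1: place BR@(4,1)
Op 2: place WK@(0,0)
Op 3: place WQ@(3,1)
Op 4: place BQ@(2,0)
Op 5: remove (2,0)
Per-piece attacks for W:
  WK@(0,0): attacks (0,1) (1,0) (1,1)
  WQ@(3,1): attacks (3,2) (3,3) (3,4) (3,0) (4,1) (2,1) (1,1) (0,1) (4,2) (4,0) (2,2) (1,3) (0,4) (2,0) [ray(1,0) blocked at (4,1)]
Union (15 distinct): (0,1) (0,4) (1,0) (1,1) (1,3) (2,0) (2,1) (2,2) (3,0) (3,2) (3,3) (3,4) (4,0) (4,1) (4,2)

Answer: 15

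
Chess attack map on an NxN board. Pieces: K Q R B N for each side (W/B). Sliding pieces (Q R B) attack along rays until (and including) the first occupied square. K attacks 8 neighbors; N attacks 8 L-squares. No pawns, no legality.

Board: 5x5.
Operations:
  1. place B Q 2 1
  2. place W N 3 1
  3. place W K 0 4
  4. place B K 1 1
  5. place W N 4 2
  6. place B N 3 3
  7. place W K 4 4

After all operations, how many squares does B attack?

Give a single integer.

Answer: 18

Derivation:
Op 1: place BQ@(2,1)
Op 2: place WN@(3,1)
Op 3: place WK@(0,4)
Op 4: place BK@(1,1)
Op 5: place WN@(4,2)
Op 6: place BN@(3,3)
Op 7: place WK@(4,4)
Per-piece attacks for B:
  BK@(1,1): attacks (1,2) (1,0) (2,1) (0,1) (2,2) (2,0) (0,2) (0,0)
  BQ@(2,1): attacks (2,2) (2,3) (2,4) (2,0) (3,1) (1,1) (3,2) (4,3) (3,0) (1,2) (0,3) (1,0) [ray(1,0) blocked at (3,1); ray(-1,0) blocked at (1,1)]
  BN@(3,3): attacks (1,4) (4,1) (2,1) (1,2)
Union (18 distinct): (0,0) (0,1) (0,2) (0,3) (1,0) (1,1) (1,2) (1,4) (2,0) (2,1) (2,2) (2,3) (2,4) (3,0) (3,1) (3,2) (4,1) (4,3)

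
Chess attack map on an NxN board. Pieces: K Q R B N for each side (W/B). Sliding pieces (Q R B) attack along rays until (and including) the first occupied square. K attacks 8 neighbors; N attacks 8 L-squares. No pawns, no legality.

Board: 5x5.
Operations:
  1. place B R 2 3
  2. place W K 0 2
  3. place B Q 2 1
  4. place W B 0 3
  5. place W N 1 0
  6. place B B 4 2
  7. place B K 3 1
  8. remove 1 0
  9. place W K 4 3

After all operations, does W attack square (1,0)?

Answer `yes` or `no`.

Op 1: place BR@(2,3)
Op 2: place WK@(0,2)
Op 3: place BQ@(2,1)
Op 4: place WB@(0,3)
Op 5: place WN@(1,0)
Op 6: place BB@(4,2)
Op 7: place BK@(3,1)
Op 8: remove (1,0)
Op 9: place WK@(4,3)
Per-piece attacks for W:
  WK@(0,2): attacks (0,3) (0,1) (1,2) (1,3) (1,1)
  WB@(0,3): attacks (1,4) (1,2) (2,1) [ray(1,-1) blocked at (2,1)]
  WK@(4,3): attacks (4,4) (4,2) (3,3) (3,4) (3,2)
W attacks (1,0): no

Answer: no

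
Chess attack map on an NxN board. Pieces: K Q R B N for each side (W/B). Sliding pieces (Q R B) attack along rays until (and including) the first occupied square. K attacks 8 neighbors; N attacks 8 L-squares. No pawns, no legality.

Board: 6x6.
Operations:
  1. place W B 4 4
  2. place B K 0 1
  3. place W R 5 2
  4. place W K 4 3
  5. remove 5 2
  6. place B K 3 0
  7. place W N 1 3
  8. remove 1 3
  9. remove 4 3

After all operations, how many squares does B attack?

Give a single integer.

Answer: 10

Derivation:
Op 1: place WB@(4,4)
Op 2: place BK@(0,1)
Op 3: place WR@(5,2)
Op 4: place WK@(4,3)
Op 5: remove (5,2)
Op 6: place BK@(3,0)
Op 7: place WN@(1,3)
Op 8: remove (1,3)
Op 9: remove (4,3)
Per-piece attacks for B:
  BK@(0,1): attacks (0,2) (0,0) (1,1) (1,2) (1,0)
  BK@(3,0): attacks (3,1) (4,0) (2,0) (4,1) (2,1)
Union (10 distinct): (0,0) (0,2) (1,0) (1,1) (1,2) (2,0) (2,1) (3,1) (4,0) (4,1)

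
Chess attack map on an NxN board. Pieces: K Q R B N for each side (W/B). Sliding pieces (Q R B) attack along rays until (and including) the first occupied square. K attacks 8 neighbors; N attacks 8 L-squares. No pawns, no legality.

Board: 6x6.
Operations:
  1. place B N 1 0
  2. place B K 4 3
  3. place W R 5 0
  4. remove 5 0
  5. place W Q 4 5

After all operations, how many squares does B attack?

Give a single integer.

Op 1: place BN@(1,0)
Op 2: place BK@(4,3)
Op 3: place WR@(5,0)
Op 4: remove (5,0)
Op 5: place WQ@(4,5)
Per-piece attacks for B:
  BN@(1,0): attacks (2,2) (3,1) (0,2)
  BK@(4,3): attacks (4,4) (4,2) (5,3) (3,3) (5,4) (5,2) (3,4) (3,2)
Union (11 distinct): (0,2) (2,2) (3,1) (3,2) (3,3) (3,4) (4,2) (4,4) (5,2) (5,3) (5,4)

Answer: 11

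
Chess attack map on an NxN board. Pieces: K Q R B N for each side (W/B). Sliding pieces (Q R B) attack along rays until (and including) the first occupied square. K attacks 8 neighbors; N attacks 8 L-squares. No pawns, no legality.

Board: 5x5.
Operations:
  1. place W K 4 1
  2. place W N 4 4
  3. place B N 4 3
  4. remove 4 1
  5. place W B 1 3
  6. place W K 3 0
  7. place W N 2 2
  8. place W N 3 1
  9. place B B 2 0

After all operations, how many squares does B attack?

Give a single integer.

Op 1: place WK@(4,1)
Op 2: place WN@(4,4)
Op 3: place BN@(4,3)
Op 4: remove (4,1)
Op 5: place WB@(1,3)
Op 6: place WK@(3,0)
Op 7: place WN@(2,2)
Op 8: place WN@(3,1)
Op 9: place BB@(2,0)
Per-piece attacks for B:
  BB@(2,0): attacks (3,1) (1,1) (0,2) [ray(1,1) blocked at (3,1)]
  BN@(4,3): attacks (2,4) (3,1) (2,2)
Union (5 distinct): (0,2) (1,1) (2,2) (2,4) (3,1)

Answer: 5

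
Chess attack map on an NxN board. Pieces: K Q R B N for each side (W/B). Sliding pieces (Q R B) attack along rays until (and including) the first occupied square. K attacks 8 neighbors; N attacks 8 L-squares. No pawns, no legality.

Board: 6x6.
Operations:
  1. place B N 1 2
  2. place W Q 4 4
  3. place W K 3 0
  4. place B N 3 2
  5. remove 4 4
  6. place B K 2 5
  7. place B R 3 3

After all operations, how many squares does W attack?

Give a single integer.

Answer: 5

Derivation:
Op 1: place BN@(1,2)
Op 2: place WQ@(4,4)
Op 3: place WK@(3,0)
Op 4: place BN@(3,2)
Op 5: remove (4,4)
Op 6: place BK@(2,5)
Op 7: place BR@(3,3)
Per-piece attacks for W:
  WK@(3,0): attacks (3,1) (4,0) (2,0) (4,1) (2,1)
Union (5 distinct): (2,0) (2,1) (3,1) (4,0) (4,1)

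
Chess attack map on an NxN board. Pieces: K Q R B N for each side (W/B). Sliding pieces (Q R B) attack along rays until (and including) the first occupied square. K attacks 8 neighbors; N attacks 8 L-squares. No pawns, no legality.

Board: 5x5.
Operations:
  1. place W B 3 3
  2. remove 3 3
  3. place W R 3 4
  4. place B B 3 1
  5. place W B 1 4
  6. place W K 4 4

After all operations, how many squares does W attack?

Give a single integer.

Op 1: place WB@(3,3)
Op 2: remove (3,3)
Op 3: place WR@(3,4)
Op 4: place BB@(3,1)
Op 5: place WB@(1,4)
Op 6: place WK@(4,4)
Per-piece attacks for W:
  WB@(1,4): attacks (2,3) (3,2) (4,1) (0,3)
  WR@(3,4): attacks (3,3) (3,2) (3,1) (4,4) (2,4) (1,4) [ray(0,-1) blocked at (3,1); ray(1,0) blocked at (4,4); ray(-1,0) blocked at (1,4)]
  WK@(4,4): attacks (4,3) (3,4) (3,3)
Union (11 distinct): (0,3) (1,4) (2,3) (2,4) (3,1) (3,2) (3,3) (3,4) (4,1) (4,3) (4,4)

Answer: 11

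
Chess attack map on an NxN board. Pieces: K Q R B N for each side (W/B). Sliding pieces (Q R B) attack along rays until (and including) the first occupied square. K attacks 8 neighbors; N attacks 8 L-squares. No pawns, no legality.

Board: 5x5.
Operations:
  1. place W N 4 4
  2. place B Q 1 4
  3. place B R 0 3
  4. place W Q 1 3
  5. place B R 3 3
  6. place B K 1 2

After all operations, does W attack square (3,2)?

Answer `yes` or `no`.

Answer: yes

Derivation:
Op 1: place WN@(4,4)
Op 2: place BQ@(1,4)
Op 3: place BR@(0,3)
Op 4: place WQ@(1,3)
Op 5: place BR@(3,3)
Op 6: place BK@(1,2)
Per-piece attacks for W:
  WQ@(1,3): attacks (1,4) (1,2) (2,3) (3,3) (0,3) (2,4) (2,2) (3,1) (4,0) (0,4) (0,2) [ray(0,1) blocked at (1,4); ray(0,-1) blocked at (1,2); ray(1,0) blocked at (3,3); ray(-1,0) blocked at (0,3)]
  WN@(4,4): attacks (3,2) (2,3)
W attacks (3,2): yes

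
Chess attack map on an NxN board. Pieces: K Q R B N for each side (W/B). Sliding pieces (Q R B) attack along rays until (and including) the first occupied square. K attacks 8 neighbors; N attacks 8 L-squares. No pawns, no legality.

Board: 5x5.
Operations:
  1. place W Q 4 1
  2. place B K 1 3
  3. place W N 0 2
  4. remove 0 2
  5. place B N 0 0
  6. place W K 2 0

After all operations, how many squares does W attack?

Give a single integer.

Answer: 13

Derivation:
Op 1: place WQ@(4,1)
Op 2: place BK@(1,3)
Op 3: place WN@(0,2)
Op 4: remove (0,2)
Op 5: place BN@(0,0)
Op 6: place WK@(2,0)
Per-piece attacks for W:
  WK@(2,0): attacks (2,1) (3,0) (1,0) (3,1) (1,1)
  WQ@(4,1): attacks (4,2) (4,3) (4,4) (4,0) (3,1) (2,1) (1,1) (0,1) (3,2) (2,3) (1,4) (3,0)
Union (13 distinct): (0,1) (1,0) (1,1) (1,4) (2,1) (2,3) (3,0) (3,1) (3,2) (4,0) (4,2) (4,3) (4,4)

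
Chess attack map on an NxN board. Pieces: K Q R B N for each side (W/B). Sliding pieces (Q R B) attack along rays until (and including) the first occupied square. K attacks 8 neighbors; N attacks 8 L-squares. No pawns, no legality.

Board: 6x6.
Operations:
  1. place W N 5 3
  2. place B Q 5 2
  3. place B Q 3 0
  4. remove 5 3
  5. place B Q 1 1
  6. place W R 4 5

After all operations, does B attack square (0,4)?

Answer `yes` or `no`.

Op 1: place WN@(5,3)
Op 2: place BQ@(5,2)
Op 3: place BQ@(3,0)
Op 4: remove (5,3)
Op 5: place BQ@(1,1)
Op 6: place WR@(4,5)
Per-piece attacks for B:
  BQ@(1,1): attacks (1,2) (1,3) (1,4) (1,5) (1,0) (2,1) (3,1) (4,1) (5,1) (0,1) (2,2) (3,3) (4,4) (5,5) (2,0) (0,2) (0,0)
  BQ@(3,0): attacks (3,1) (3,2) (3,3) (3,4) (3,5) (4,0) (5,0) (2,0) (1,0) (0,0) (4,1) (5,2) (2,1) (1,2) (0,3) [ray(1,1) blocked at (5,2)]
  BQ@(5,2): attacks (5,3) (5,4) (5,5) (5,1) (5,0) (4,2) (3,2) (2,2) (1,2) (0,2) (4,3) (3,4) (2,5) (4,1) (3,0) [ray(-1,-1) blocked at (3,0)]
B attacks (0,4): no

Answer: no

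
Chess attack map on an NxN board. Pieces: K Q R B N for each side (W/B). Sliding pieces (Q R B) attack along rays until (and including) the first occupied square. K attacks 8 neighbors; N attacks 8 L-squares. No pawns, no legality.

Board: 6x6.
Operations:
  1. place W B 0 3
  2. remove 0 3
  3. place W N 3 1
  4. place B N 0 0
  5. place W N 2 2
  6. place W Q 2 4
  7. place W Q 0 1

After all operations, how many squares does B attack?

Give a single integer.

Answer: 2

Derivation:
Op 1: place WB@(0,3)
Op 2: remove (0,3)
Op 3: place WN@(3,1)
Op 4: place BN@(0,0)
Op 5: place WN@(2,2)
Op 6: place WQ@(2,4)
Op 7: place WQ@(0,1)
Per-piece attacks for B:
  BN@(0,0): attacks (1,2) (2,1)
Union (2 distinct): (1,2) (2,1)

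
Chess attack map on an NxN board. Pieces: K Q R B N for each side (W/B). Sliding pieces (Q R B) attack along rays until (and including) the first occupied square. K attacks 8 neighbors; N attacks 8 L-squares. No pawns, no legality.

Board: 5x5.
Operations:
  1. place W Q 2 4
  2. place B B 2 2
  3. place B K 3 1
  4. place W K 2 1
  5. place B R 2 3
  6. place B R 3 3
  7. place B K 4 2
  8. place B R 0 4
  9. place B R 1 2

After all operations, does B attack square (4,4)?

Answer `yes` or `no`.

Answer: no

Derivation:
Op 1: place WQ@(2,4)
Op 2: place BB@(2,2)
Op 3: place BK@(3,1)
Op 4: place WK@(2,1)
Op 5: place BR@(2,3)
Op 6: place BR@(3,3)
Op 7: place BK@(4,2)
Op 8: place BR@(0,4)
Op 9: place BR@(1,2)
Per-piece attacks for B:
  BR@(0,4): attacks (0,3) (0,2) (0,1) (0,0) (1,4) (2,4) [ray(1,0) blocked at (2,4)]
  BR@(1,2): attacks (1,3) (1,4) (1,1) (1,0) (2,2) (0,2) [ray(1,0) blocked at (2,2)]
  BB@(2,2): attacks (3,3) (3,1) (1,3) (0,4) (1,1) (0,0) [ray(1,1) blocked at (3,3); ray(1,-1) blocked at (3,1); ray(-1,1) blocked at (0,4)]
  BR@(2,3): attacks (2,4) (2,2) (3,3) (1,3) (0,3) [ray(0,1) blocked at (2,4); ray(0,-1) blocked at (2,2); ray(1,0) blocked at (3,3)]
  BK@(3,1): attacks (3,2) (3,0) (4,1) (2,1) (4,2) (4,0) (2,2) (2,0)
  BR@(3,3): attacks (3,4) (3,2) (3,1) (4,3) (2,3) [ray(0,-1) blocked at (3,1); ray(-1,0) blocked at (2,3)]
  BK@(4,2): attacks (4,3) (4,1) (3,2) (3,3) (3,1)
B attacks (4,4): no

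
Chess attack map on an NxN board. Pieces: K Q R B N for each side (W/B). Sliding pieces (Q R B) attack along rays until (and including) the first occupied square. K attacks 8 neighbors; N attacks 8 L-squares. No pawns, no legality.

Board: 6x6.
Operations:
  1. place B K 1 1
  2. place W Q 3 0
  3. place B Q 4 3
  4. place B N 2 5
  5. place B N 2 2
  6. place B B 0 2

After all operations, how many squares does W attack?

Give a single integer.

Op 1: place BK@(1,1)
Op 2: place WQ@(3,0)
Op 3: place BQ@(4,3)
Op 4: place BN@(2,5)
Op 5: place BN@(2,2)
Op 6: place BB@(0,2)
Per-piece attacks for W:
  WQ@(3,0): attacks (3,1) (3,2) (3,3) (3,4) (3,5) (4,0) (5,0) (2,0) (1,0) (0,0) (4,1) (5,2) (2,1) (1,2) (0,3)
Union (15 distinct): (0,0) (0,3) (1,0) (1,2) (2,0) (2,1) (3,1) (3,2) (3,3) (3,4) (3,5) (4,0) (4,1) (5,0) (5,2)

Answer: 15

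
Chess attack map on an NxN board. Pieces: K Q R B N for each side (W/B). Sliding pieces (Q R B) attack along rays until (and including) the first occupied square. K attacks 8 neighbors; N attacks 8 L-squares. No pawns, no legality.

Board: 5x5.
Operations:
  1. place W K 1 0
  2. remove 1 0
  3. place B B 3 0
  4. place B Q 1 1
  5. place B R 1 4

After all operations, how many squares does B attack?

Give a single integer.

Answer: 19

Derivation:
Op 1: place WK@(1,0)
Op 2: remove (1,0)
Op 3: place BB@(3,0)
Op 4: place BQ@(1,1)
Op 5: place BR@(1,4)
Per-piece attacks for B:
  BQ@(1,1): attacks (1,2) (1,3) (1,4) (1,0) (2,1) (3,1) (4,1) (0,1) (2,2) (3,3) (4,4) (2,0) (0,2) (0,0) [ray(0,1) blocked at (1,4)]
  BR@(1,4): attacks (1,3) (1,2) (1,1) (2,4) (3,4) (4,4) (0,4) [ray(0,-1) blocked at (1,1)]
  BB@(3,0): attacks (4,1) (2,1) (1,2) (0,3)
Union (19 distinct): (0,0) (0,1) (0,2) (0,3) (0,4) (1,0) (1,1) (1,2) (1,3) (1,4) (2,0) (2,1) (2,2) (2,4) (3,1) (3,3) (3,4) (4,1) (4,4)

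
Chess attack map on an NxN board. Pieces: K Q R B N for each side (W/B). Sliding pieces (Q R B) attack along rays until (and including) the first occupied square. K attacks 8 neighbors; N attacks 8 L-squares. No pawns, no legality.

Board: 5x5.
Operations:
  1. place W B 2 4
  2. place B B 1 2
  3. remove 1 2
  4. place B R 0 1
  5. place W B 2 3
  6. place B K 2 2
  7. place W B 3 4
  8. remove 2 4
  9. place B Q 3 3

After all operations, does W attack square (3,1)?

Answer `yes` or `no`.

Op 1: place WB@(2,4)
Op 2: place BB@(1,2)
Op 3: remove (1,2)
Op 4: place BR@(0,1)
Op 5: place WB@(2,3)
Op 6: place BK@(2,2)
Op 7: place WB@(3,4)
Op 8: remove (2,4)
Op 9: place BQ@(3,3)
Per-piece attacks for W:
  WB@(2,3): attacks (3,4) (3,2) (4,1) (1,4) (1,2) (0,1) [ray(1,1) blocked at (3,4); ray(-1,-1) blocked at (0,1)]
  WB@(3,4): attacks (4,3) (2,3) [ray(-1,-1) blocked at (2,3)]
W attacks (3,1): no

Answer: no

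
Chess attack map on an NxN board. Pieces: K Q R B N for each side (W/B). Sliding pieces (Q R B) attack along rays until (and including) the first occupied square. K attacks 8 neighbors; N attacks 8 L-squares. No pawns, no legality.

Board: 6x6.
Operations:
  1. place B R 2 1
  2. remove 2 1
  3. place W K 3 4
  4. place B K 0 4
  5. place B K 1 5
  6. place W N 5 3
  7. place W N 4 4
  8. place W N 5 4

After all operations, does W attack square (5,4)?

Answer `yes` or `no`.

Op 1: place BR@(2,1)
Op 2: remove (2,1)
Op 3: place WK@(3,4)
Op 4: place BK@(0,4)
Op 5: place BK@(1,5)
Op 6: place WN@(5,3)
Op 7: place WN@(4,4)
Op 8: place WN@(5,4)
Per-piece attacks for W:
  WK@(3,4): attacks (3,5) (3,3) (4,4) (2,4) (4,5) (4,3) (2,5) (2,3)
  WN@(4,4): attacks (2,5) (5,2) (3,2) (2,3)
  WN@(5,3): attacks (4,5) (3,4) (4,1) (3,2)
  WN@(5,4): attacks (3,5) (4,2) (3,3)
W attacks (5,4): no

Answer: no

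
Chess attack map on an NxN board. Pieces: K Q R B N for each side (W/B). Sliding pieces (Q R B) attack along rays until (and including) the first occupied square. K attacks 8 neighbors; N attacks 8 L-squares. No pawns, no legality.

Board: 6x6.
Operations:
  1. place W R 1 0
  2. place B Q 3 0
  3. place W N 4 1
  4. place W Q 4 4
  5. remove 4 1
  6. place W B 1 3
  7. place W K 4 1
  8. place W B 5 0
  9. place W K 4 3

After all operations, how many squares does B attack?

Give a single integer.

Op 1: place WR@(1,0)
Op 2: place BQ@(3,0)
Op 3: place WN@(4,1)
Op 4: place WQ@(4,4)
Op 5: remove (4,1)
Op 6: place WB@(1,3)
Op 7: place WK@(4,1)
Op 8: place WB@(5,0)
Op 9: place WK@(4,3)
Per-piece attacks for B:
  BQ@(3,0): attacks (3,1) (3,2) (3,3) (3,4) (3,5) (4,0) (5,0) (2,0) (1,0) (4,1) (2,1) (1,2) (0,3) [ray(1,0) blocked at (5,0); ray(-1,0) blocked at (1,0); ray(1,1) blocked at (4,1)]
Union (13 distinct): (0,3) (1,0) (1,2) (2,0) (2,1) (3,1) (3,2) (3,3) (3,4) (3,5) (4,0) (4,1) (5,0)

Answer: 13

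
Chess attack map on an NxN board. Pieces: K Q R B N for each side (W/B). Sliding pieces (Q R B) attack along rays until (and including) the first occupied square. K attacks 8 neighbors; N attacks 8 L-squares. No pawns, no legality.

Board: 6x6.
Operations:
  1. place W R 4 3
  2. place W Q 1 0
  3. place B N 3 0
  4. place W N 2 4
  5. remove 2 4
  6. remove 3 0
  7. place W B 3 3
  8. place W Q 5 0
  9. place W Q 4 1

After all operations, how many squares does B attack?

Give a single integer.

Answer: 0

Derivation:
Op 1: place WR@(4,3)
Op 2: place WQ@(1,0)
Op 3: place BN@(3,0)
Op 4: place WN@(2,4)
Op 5: remove (2,4)
Op 6: remove (3,0)
Op 7: place WB@(3,3)
Op 8: place WQ@(5,0)
Op 9: place WQ@(4,1)
Per-piece attacks for B:
Union (0 distinct): (none)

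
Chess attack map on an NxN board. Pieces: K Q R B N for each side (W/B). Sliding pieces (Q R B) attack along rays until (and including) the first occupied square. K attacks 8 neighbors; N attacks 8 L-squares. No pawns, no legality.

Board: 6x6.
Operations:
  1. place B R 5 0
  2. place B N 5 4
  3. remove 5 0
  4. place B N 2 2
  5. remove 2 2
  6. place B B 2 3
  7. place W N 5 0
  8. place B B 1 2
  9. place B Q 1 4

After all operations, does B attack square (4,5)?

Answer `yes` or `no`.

Op 1: place BR@(5,0)
Op 2: place BN@(5,4)
Op 3: remove (5,0)
Op 4: place BN@(2,2)
Op 5: remove (2,2)
Op 6: place BB@(2,3)
Op 7: place WN@(5,0)
Op 8: place BB@(1,2)
Op 9: place BQ@(1,4)
Per-piece attacks for B:
  BB@(1,2): attacks (2,3) (2,1) (3,0) (0,3) (0,1) [ray(1,1) blocked at (2,3)]
  BQ@(1,4): attacks (1,5) (1,3) (1,2) (2,4) (3,4) (4,4) (5,4) (0,4) (2,5) (2,3) (0,5) (0,3) [ray(0,-1) blocked at (1,2); ray(1,0) blocked at (5,4); ray(1,-1) blocked at (2,3)]
  BB@(2,3): attacks (3,4) (4,5) (3,2) (4,1) (5,0) (1,4) (1,2) [ray(1,-1) blocked at (5,0); ray(-1,1) blocked at (1,4); ray(-1,-1) blocked at (1,2)]
  BN@(5,4): attacks (3,5) (4,2) (3,3)
B attacks (4,5): yes

Answer: yes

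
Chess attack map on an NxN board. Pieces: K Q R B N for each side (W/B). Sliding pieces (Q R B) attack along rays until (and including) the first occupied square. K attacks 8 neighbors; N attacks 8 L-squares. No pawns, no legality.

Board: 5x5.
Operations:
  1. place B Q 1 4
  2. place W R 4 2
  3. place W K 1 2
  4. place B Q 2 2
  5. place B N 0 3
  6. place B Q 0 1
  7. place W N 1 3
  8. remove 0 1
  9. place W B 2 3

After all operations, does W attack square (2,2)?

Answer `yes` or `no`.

Op 1: place BQ@(1,4)
Op 2: place WR@(4,2)
Op 3: place WK@(1,2)
Op 4: place BQ@(2,2)
Op 5: place BN@(0,3)
Op 6: place BQ@(0,1)
Op 7: place WN@(1,3)
Op 8: remove (0,1)
Op 9: place WB@(2,3)
Per-piece attacks for W:
  WK@(1,2): attacks (1,3) (1,1) (2,2) (0,2) (2,3) (2,1) (0,3) (0,1)
  WN@(1,3): attacks (3,4) (2,1) (3,2) (0,1)
  WB@(2,3): attacks (3,4) (3,2) (4,1) (1,4) (1,2) [ray(-1,1) blocked at (1,4); ray(-1,-1) blocked at (1,2)]
  WR@(4,2): attacks (4,3) (4,4) (4,1) (4,0) (3,2) (2,2) [ray(-1,0) blocked at (2,2)]
W attacks (2,2): yes

Answer: yes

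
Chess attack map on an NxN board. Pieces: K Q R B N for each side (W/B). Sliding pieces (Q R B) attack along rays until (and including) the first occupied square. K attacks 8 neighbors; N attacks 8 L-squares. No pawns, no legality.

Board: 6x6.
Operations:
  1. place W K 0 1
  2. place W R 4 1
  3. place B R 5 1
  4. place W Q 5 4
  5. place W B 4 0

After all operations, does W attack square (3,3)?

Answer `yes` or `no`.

Op 1: place WK@(0,1)
Op 2: place WR@(4,1)
Op 3: place BR@(5,1)
Op 4: place WQ@(5,4)
Op 5: place WB@(4,0)
Per-piece attacks for W:
  WK@(0,1): attacks (0,2) (0,0) (1,1) (1,2) (1,0)
  WB@(4,0): attacks (5,1) (3,1) (2,2) (1,3) (0,4) [ray(1,1) blocked at (5,1)]
  WR@(4,1): attacks (4,2) (4,3) (4,4) (4,5) (4,0) (5,1) (3,1) (2,1) (1,1) (0,1) [ray(0,-1) blocked at (4,0); ray(1,0) blocked at (5,1); ray(-1,0) blocked at (0,1)]
  WQ@(5,4): attacks (5,5) (5,3) (5,2) (5,1) (4,4) (3,4) (2,4) (1,4) (0,4) (4,5) (4,3) (3,2) (2,1) (1,0) [ray(0,-1) blocked at (5,1)]
W attacks (3,3): no

Answer: no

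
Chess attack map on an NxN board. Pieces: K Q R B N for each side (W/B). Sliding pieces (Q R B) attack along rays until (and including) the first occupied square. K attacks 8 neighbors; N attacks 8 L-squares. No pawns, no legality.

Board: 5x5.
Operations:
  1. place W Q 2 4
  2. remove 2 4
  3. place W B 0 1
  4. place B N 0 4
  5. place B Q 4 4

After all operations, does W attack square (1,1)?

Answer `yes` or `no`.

Op 1: place WQ@(2,4)
Op 2: remove (2,4)
Op 3: place WB@(0,1)
Op 4: place BN@(0,4)
Op 5: place BQ@(4,4)
Per-piece attacks for W:
  WB@(0,1): attacks (1,2) (2,3) (3,4) (1,0)
W attacks (1,1): no

Answer: no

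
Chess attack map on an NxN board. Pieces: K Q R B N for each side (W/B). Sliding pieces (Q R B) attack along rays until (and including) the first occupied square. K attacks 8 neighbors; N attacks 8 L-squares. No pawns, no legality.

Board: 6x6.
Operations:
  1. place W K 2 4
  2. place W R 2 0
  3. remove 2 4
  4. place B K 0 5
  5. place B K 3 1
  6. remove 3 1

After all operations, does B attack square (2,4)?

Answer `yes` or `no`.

Answer: no

Derivation:
Op 1: place WK@(2,4)
Op 2: place WR@(2,0)
Op 3: remove (2,4)
Op 4: place BK@(0,5)
Op 5: place BK@(3,1)
Op 6: remove (3,1)
Per-piece attacks for B:
  BK@(0,5): attacks (0,4) (1,5) (1,4)
B attacks (2,4): no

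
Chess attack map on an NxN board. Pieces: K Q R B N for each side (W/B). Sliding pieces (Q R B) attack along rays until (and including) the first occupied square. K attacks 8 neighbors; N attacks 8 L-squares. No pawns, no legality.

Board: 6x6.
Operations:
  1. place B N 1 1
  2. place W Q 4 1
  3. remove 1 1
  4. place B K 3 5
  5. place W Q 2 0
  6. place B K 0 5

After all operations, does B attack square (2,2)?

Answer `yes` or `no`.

Op 1: place BN@(1,1)
Op 2: place WQ@(4,1)
Op 3: remove (1,1)
Op 4: place BK@(3,5)
Op 5: place WQ@(2,0)
Op 6: place BK@(0,5)
Per-piece attacks for B:
  BK@(0,5): attacks (0,4) (1,5) (1,4)
  BK@(3,5): attacks (3,4) (4,5) (2,5) (4,4) (2,4)
B attacks (2,2): no

Answer: no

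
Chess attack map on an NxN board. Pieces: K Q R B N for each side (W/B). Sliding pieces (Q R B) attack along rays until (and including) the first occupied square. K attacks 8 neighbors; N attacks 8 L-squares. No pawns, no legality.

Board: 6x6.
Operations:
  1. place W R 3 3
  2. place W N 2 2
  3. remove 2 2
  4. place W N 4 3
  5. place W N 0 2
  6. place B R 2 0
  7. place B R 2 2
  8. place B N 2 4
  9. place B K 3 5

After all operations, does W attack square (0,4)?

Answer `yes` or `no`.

Answer: no

Derivation:
Op 1: place WR@(3,3)
Op 2: place WN@(2,2)
Op 3: remove (2,2)
Op 4: place WN@(4,3)
Op 5: place WN@(0,2)
Op 6: place BR@(2,0)
Op 7: place BR@(2,2)
Op 8: place BN@(2,4)
Op 9: place BK@(3,5)
Per-piece attacks for W:
  WN@(0,2): attacks (1,4) (2,3) (1,0) (2,1)
  WR@(3,3): attacks (3,4) (3,5) (3,2) (3,1) (3,0) (4,3) (2,3) (1,3) (0,3) [ray(0,1) blocked at (3,5); ray(1,0) blocked at (4,3)]
  WN@(4,3): attacks (5,5) (3,5) (2,4) (5,1) (3,1) (2,2)
W attacks (0,4): no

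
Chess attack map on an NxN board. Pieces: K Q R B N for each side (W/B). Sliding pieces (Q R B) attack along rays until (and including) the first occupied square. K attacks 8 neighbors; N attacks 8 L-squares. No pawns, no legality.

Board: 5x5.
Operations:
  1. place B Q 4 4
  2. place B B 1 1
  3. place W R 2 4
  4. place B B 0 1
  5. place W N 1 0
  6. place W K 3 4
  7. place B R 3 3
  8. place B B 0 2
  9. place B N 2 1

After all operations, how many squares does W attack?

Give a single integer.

Answer: 12

Derivation:
Op 1: place BQ@(4,4)
Op 2: place BB@(1,1)
Op 3: place WR@(2,4)
Op 4: place BB@(0,1)
Op 5: place WN@(1,0)
Op 6: place WK@(3,4)
Op 7: place BR@(3,3)
Op 8: place BB@(0,2)
Op 9: place BN@(2,1)
Per-piece attacks for W:
  WN@(1,0): attacks (2,2) (3,1) (0,2)
  WR@(2,4): attacks (2,3) (2,2) (2,1) (3,4) (1,4) (0,4) [ray(0,-1) blocked at (2,1); ray(1,0) blocked at (3,4)]
  WK@(3,4): attacks (3,3) (4,4) (2,4) (4,3) (2,3)
Union (12 distinct): (0,2) (0,4) (1,4) (2,1) (2,2) (2,3) (2,4) (3,1) (3,3) (3,4) (4,3) (4,4)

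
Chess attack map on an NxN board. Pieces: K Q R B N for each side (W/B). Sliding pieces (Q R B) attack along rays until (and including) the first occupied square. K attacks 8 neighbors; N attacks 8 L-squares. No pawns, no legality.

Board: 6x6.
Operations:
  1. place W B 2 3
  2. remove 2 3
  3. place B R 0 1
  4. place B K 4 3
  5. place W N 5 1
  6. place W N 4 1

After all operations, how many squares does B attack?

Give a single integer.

Answer: 17

Derivation:
Op 1: place WB@(2,3)
Op 2: remove (2,3)
Op 3: place BR@(0,1)
Op 4: place BK@(4,3)
Op 5: place WN@(5,1)
Op 6: place WN@(4,1)
Per-piece attacks for B:
  BR@(0,1): attacks (0,2) (0,3) (0,4) (0,5) (0,0) (1,1) (2,1) (3,1) (4,1) [ray(1,0) blocked at (4,1)]
  BK@(4,3): attacks (4,4) (4,2) (5,3) (3,3) (5,4) (5,2) (3,4) (3,2)
Union (17 distinct): (0,0) (0,2) (0,3) (0,4) (0,5) (1,1) (2,1) (3,1) (3,2) (3,3) (3,4) (4,1) (4,2) (4,4) (5,2) (5,3) (5,4)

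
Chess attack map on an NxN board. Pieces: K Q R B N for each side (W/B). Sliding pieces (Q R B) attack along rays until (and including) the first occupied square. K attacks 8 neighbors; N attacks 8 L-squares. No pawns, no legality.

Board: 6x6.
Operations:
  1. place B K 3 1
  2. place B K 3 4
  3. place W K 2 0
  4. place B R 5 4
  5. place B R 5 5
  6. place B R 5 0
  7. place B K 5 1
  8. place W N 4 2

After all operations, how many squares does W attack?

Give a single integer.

Answer: 9

Derivation:
Op 1: place BK@(3,1)
Op 2: place BK@(3,4)
Op 3: place WK@(2,0)
Op 4: place BR@(5,4)
Op 5: place BR@(5,5)
Op 6: place BR@(5,0)
Op 7: place BK@(5,1)
Op 8: place WN@(4,2)
Per-piece attacks for W:
  WK@(2,0): attacks (2,1) (3,0) (1,0) (3,1) (1,1)
  WN@(4,2): attacks (5,4) (3,4) (2,3) (5,0) (3,0) (2,1)
Union (9 distinct): (1,0) (1,1) (2,1) (2,3) (3,0) (3,1) (3,4) (5,0) (5,4)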